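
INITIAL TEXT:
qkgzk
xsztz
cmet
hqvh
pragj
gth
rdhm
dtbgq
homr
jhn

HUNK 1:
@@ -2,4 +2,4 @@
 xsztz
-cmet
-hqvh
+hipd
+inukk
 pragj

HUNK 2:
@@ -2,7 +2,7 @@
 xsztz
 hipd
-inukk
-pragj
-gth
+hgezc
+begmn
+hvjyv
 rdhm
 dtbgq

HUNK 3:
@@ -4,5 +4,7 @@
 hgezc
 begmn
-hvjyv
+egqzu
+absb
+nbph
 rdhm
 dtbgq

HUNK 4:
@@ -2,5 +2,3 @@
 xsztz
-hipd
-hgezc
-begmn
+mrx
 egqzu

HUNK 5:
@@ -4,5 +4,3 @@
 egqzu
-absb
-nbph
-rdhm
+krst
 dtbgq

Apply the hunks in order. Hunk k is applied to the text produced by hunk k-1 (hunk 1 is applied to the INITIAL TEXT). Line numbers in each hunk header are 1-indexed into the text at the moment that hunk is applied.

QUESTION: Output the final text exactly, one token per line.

Hunk 1: at line 2 remove [cmet,hqvh] add [hipd,inukk] -> 10 lines: qkgzk xsztz hipd inukk pragj gth rdhm dtbgq homr jhn
Hunk 2: at line 2 remove [inukk,pragj,gth] add [hgezc,begmn,hvjyv] -> 10 lines: qkgzk xsztz hipd hgezc begmn hvjyv rdhm dtbgq homr jhn
Hunk 3: at line 4 remove [hvjyv] add [egqzu,absb,nbph] -> 12 lines: qkgzk xsztz hipd hgezc begmn egqzu absb nbph rdhm dtbgq homr jhn
Hunk 4: at line 2 remove [hipd,hgezc,begmn] add [mrx] -> 10 lines: qkgzk xsztz mrx egqzu absb nbph rdhm dtbgq homr jhn
Hunk 5: at line 4 remove [absb,nbph,rdhm] add [krst] -> 8 lines: qkgzk xsztz mrx egqzu krst dtbgq homr jhn

Answer: qkgzk
xsztz
mrx
egqzu
krst
dtbgq
homr
jhn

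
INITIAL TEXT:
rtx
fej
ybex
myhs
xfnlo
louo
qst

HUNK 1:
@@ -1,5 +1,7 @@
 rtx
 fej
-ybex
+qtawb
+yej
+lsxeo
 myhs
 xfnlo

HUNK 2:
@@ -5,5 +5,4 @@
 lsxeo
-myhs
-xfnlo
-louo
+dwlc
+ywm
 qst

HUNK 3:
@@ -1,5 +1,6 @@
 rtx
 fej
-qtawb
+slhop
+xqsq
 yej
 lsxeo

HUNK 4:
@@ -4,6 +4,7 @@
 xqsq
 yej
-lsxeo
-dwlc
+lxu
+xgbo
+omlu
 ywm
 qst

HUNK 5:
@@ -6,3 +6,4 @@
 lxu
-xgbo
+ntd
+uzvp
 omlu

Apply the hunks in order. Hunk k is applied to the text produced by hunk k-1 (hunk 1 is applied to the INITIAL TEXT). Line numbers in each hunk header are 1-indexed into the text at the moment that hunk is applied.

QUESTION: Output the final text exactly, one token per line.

Hunk 1: at line 1 remove [ybex] add [qtawb,yej,lsxeo] -> 9 lines: rtx fej qtawb yej lsxeo myhs xfnlo louo qst
Hunk 2: at line 5 remove [myhs,xfnlo,louo] add [dwlc,ywm] -> 8 lines: rtx fej qtawb yej lsxeo dwlc ywm qst
Hunk 3: at line 1 remove [qtawb] add [slhop,xqsq] -> 9 lines: rtx fej slhop xqsq yej lsxeo dwlc ywm qst
Hunk 4: at line 4 remove [lsxeo,dwlc] add [lxu,xgbo,omlu] -> 10 lines: rtx fej slhop xqsq yej lxu xgbo omlu ywm qst
Hunk 5: at line 6 remove [xgbo] add [ntd,uzvp] -> 11 lines: rtx fej slhop xqsq yej lxu ntd uzvp omlu ywm qst

Answer: rtx
fej
slhop
xqsq
yej
lxu
ntd
uzvp
omlu
ywm
qst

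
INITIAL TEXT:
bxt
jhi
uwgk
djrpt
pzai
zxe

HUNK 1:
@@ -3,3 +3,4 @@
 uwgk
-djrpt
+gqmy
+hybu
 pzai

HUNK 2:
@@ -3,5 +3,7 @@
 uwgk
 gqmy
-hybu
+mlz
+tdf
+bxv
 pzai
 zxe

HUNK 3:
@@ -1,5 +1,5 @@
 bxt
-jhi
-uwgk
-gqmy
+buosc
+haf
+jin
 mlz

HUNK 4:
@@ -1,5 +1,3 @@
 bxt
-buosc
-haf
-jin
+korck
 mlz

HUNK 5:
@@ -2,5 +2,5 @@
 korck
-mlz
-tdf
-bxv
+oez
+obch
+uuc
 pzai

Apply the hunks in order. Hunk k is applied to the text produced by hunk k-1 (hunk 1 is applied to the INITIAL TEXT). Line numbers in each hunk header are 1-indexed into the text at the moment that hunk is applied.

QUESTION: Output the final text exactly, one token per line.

Hunk 1: at line 3 remove [djrpt] add [gqmy,hybu] -> 7 lines: bxt jhi uwgk gqmy hybu pzai zxe
Hunk 2: at line 3 remove [hybu] add [mlz,tdf,bxv] -> 9 lines: bxt jhi uwgk gqmy mlz tdf bxv pzai zxe
Hunk 3: at line 1 remove [jhi,uwgk,gqmy] add [buosc,haf,jin] -> 9 lines: bxt buosc haf jin mlz tdf bxv pzai zxe
Hunk 4: at line 1 remove [buosc,haf,jin] add [korck] -> 7 lines: bxt korck mlz tdf bxv pzai zxe
Hunk 5: at line 2 remove [mlz,tdf,bxv] add [oez,obch,uuc] -> 7 lines: bxt korck oez obch uuc pzai zxe

Answer: bxt
korck
oez
obch
uuc
pzai
zxe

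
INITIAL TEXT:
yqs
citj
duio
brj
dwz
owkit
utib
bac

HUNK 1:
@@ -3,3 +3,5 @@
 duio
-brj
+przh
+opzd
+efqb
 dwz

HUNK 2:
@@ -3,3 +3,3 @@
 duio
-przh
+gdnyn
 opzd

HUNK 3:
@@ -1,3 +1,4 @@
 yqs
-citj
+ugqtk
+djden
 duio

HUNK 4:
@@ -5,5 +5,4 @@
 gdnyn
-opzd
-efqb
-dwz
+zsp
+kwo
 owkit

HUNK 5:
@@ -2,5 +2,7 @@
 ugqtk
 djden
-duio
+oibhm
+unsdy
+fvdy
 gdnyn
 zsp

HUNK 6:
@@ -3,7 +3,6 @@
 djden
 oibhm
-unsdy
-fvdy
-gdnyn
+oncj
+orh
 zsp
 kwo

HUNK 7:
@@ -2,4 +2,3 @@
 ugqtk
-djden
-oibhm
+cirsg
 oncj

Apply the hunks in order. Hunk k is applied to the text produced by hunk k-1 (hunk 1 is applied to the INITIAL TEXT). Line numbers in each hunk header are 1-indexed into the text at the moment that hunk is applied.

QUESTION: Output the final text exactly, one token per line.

Hunk 1: at line 3 remove [brj] add [przh,opzd,efqb] -> 10 lines: yqs citj duio przh opzd efqb dwz owkit utib bac
Hunk 2: at line 3 remove [przh] add [gdnyn] -> 10 lines: yqs citj duio gdnyn opzd efqb dwz owkit utib bac
Hunk 3: at line 1 remove [citj] add [ugqtk,djden] -> 11 lines: yqs ugqtk djden duio gdnyn opzd efqb dwz owkit utib bac
Hunk 4: at line 5 remove [opzd,efqb,dwz] add [zsp,kwo] -> 10 lines: yqs ugqtk djden duio gdnyn zsp kwo owkit utib bac
Hunk 5: at line 2 remove [duio] add [oibhm,unsdy,fvdy] -> 12 lines: yqs ugqtk djden oibhm unsdy fvdy gdnyn zsp kwo owkit utib bac
Hunk 6: at line 3 remove [unsdy,fvdy,gdnyn] add [oncj,orh] -> 11 lines: yqs ugqtk djden oibhm oncj orh zsp kwo owkit utib bac
Hunk 7: at line 2 remove [djden,oibhm] add [cirsg] -> 10 lines: yqs ugqtk cirsg oncj orh zsp kwo owkit utib bac

Answer: yqs
ugqtk
cirsg
oncj
orh
zsp
kwo
owkit
utib
bac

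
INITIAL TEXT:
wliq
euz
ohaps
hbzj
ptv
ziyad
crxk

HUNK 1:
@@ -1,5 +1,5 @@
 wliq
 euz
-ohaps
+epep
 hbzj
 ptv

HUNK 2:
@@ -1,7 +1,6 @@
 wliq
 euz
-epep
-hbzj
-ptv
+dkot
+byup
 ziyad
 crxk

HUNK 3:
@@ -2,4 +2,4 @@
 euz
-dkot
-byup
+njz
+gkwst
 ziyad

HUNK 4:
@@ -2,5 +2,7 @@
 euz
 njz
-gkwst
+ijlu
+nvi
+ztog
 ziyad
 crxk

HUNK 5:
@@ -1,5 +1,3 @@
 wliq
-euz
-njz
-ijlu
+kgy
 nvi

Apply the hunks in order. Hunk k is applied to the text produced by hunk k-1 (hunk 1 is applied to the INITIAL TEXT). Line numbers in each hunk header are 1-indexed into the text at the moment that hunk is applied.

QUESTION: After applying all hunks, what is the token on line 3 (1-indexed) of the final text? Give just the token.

Hunk 1: at line 1 remove [ohaps] add [epep] -> 7 lines: wliq euz epep hbzj ptv ziyad crxk
Hunk 2: at line 1 remove [epep,hbzj,ptv] add [dkot,byup] -> 6 lines: wliq euz dkot byup ziyad crxk
Hunk 3: at line 2 remove [dkot,byup] add [njz,gkwst] -> 6 lines: wliq euz njz gkwst ziyad crxk
Hunk 4: at line 2 remove [gkwst] add [ijlu,nvi,ztog] -> 8 lines: wliq euz njz ijlu nvi ztog ziyad crxk
Hunk 5: at line 1 remove [euz,njz,ijlu] add [kgy] -> 6 lines: wliq kgy nvi ztog ziyad crxk
Final line 3: nvi

Answer: nvi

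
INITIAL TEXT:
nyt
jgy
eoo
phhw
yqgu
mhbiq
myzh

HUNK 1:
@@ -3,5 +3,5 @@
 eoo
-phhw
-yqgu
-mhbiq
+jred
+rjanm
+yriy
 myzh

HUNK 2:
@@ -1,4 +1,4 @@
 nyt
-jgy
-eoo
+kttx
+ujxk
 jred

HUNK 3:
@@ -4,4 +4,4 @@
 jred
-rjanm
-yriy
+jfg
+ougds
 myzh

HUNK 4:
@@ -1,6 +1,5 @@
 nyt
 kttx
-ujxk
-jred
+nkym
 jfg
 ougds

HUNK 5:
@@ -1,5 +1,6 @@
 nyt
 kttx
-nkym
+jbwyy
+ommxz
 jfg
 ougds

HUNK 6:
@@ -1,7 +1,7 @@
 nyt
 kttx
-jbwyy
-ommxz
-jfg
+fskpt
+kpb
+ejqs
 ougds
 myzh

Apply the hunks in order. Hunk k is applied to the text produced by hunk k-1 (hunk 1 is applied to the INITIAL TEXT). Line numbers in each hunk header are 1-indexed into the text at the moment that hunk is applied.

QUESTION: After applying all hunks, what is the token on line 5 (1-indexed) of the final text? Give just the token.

Hunk 1: at line 3 remove [phhw,yqgu,mhbiq] add [jred,rjanm,yriy] -> 7 lines: nyt jgy eoo jred rjanm yriy myzh
Hunk 2: at line 1 remove [jgy,eoo] add [kttx,ujxk] -> 7 lines: nyt kttx ujxk jred rjanm yriy myzh
Hunk 3: at line 4 remove [rjanm,yriy] add [jfg,ougds] -> 7 lines: nyt kttx ujxk jred jfg ougds myzh
Hunk 4: at line 1 remove [ujxk,jred] add [nkym] -> 6 lines: nyt kttx nkym jfg ougds myzh
Hunk 5: at line 1 remove [nkym] add [jbwyy,ommxz] -> 7 lines: nyt kttx jbwyy ommxz jfg ougds myzh
Hunk 6: at line 1 remove [jbwyy,ommxz,jfg] add [fskpt,kpb,ejqs] -> 7 lines: nyt kttx fskpt kpb ejqs ougds myzh
Final line 5: ejqs

Answer: ejqs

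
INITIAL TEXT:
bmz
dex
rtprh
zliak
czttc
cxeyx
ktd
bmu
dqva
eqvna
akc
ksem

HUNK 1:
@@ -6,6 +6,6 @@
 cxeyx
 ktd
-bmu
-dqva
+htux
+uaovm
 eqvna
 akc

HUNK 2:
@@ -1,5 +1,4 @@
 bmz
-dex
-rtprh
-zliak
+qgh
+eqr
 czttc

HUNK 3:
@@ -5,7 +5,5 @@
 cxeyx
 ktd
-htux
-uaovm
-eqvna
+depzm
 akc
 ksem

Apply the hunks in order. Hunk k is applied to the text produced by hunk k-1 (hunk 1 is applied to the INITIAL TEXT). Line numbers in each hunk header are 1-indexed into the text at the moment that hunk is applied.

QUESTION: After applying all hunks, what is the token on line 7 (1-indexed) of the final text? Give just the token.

Answer: depzm

Derivation:
Hunk 1: at line 6 remove [bmu,dqva] add [htux,uaovm] -> 12 lines: bmz dex rtprh zliak czttc cxeyx ktd htux uaovm eqvna akc ksem
Hunk 2: at line 1 remove [dex,rtprh,zliak] add [qgh,eqr] -> 11 lines: bmz qgh eqr czttc cxeyx ktd htux uaovm eqvna akc ksem
Hunk 3: at line 5 remove [htux,uaovm,eqvna] add [depzm] -> 9 lines: bmz qgh eqr czttc cxeyx ktd depzm akc ksem
Final line 7: depzm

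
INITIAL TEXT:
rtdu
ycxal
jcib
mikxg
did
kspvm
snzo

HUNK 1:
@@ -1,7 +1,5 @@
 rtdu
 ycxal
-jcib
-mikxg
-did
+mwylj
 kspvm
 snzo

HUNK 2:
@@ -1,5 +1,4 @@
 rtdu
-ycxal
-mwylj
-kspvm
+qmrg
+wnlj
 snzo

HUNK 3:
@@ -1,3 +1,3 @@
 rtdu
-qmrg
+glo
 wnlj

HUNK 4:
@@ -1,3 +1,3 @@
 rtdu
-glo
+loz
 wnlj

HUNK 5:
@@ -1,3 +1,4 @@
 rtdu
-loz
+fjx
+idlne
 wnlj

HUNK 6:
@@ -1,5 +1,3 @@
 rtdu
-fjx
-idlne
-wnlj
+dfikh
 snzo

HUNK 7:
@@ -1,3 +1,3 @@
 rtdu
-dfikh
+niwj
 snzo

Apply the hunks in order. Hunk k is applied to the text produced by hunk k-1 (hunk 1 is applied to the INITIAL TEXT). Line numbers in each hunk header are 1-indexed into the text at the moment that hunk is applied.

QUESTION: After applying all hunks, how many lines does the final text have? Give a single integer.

Hunk 1: at line 1 remove [jcib,mikxg,did] add [mwylj] -> 5 lines: rtdu ycxal mwylj kspvm snzo
Hunk 2: at line 1 remove [ycxal,mwylj,kspvm] add [qmrg,wnlj] -> 4 lines: rtdu qmrg wnlj snzo
Hunk 3: at line 1 remove [qmrg] add [glo] -> 4 lines: rtdu glo wnlj snzo
Hunk 4: at line 1 remove [glo] add [loz] -> 4 lines: rtdu loz wnlj snzo
Hunk 5: at line 1 remove [loz] add [fjx,idlne] -> 5 lines: rtdu fjx idlne wnlj snzo
Hunk 6: at line 1 remove [fjx,idlne,wnlj] add [dfikh] -> 3 lines: rtdu dfikh snzo
Hunk 7: at line 1 remove [dfikh] add [niwj] -> 3 lines: rtdu niwj snzo
Final line count: 3

Answer: 3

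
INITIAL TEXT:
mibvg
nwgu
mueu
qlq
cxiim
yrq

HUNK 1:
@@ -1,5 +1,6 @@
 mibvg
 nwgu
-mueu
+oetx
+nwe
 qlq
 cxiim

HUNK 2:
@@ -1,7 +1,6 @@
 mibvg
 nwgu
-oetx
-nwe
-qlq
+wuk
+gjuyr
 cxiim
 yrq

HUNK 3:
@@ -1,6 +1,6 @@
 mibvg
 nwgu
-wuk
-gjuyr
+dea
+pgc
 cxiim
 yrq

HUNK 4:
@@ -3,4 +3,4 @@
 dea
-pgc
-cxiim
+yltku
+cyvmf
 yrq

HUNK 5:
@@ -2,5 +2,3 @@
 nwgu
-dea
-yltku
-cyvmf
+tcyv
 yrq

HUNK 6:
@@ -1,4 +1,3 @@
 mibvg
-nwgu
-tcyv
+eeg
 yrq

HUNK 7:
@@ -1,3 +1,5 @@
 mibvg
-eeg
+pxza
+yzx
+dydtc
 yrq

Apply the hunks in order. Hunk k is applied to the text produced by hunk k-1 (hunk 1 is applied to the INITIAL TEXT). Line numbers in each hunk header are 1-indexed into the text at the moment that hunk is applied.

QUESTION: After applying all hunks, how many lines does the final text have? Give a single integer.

Hunk 1: at line 1 remove [mueu] add [oetx,nwe] -> 7 lines: mibvg nwgu oetx nwe qlq cxiim yrq
Hunk 2: at line 1 remove [oetx,nwe,qlq] add [wuk,gjuyr] -> 6 lines: mibvg nwgu wuk gjuyr cxiim yrq
Hunk 3: at line 1 remove [wuk,gjuyr] add [dea,pgc] -> 6 lines: mibvg nwgu dea pgc cxiim yrq
Hunk 4: at line 3 remove [pgc,cxiim] add [yltku,cyvmf] -> 6 lines: mibvg nwgu dea yltku cyvmf yrq
Hunk 5: at line 2 remove [dea,yltku,cyvmf] add [tcyv] -> 4 lines: mibvg nwgu tcyv yrq
Hunk 6: at line 1 remove [nwgu,tcyv] add [eeg] -> 3 lines: mibvg eeg yrq
Hunk 7: at line 1 remove [eeg] add [pxza,yzx,dydtc] -> 5 lines: mibvg pxza yzx dydtc yrq
Final line count: 5

Answer: 5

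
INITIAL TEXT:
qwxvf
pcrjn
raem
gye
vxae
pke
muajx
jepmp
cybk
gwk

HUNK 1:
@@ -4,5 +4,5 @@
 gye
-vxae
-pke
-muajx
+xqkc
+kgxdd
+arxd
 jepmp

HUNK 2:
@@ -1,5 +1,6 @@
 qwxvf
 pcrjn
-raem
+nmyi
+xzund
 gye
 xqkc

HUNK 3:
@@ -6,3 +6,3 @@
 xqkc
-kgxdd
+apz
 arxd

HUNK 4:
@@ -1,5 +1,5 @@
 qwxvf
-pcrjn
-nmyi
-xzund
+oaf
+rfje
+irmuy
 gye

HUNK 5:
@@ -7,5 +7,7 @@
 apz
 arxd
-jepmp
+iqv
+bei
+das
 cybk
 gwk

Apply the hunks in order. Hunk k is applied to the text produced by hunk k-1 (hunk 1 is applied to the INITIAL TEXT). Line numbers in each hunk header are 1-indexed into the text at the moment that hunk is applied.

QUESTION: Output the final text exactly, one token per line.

Hunk 1: at line 4 remove [vxae,pke,muajx] add [xqkc,kgxdd,arxd] -> 10 lines: qwxvf pcrjn raem gye xqkc kgxdd arxd jepmp cybk gwk
Hunk 2: at line 1 remove [raem] add [nmyi,xzund] -> 11 lines: qwxvf pcrjn nmyi xzund gye xqkc kgxdd arxd jepmp cybk gwk
Hunk 3: at line 6 remove [kgxdd] add [apz] -> 11 lines: qwxvf pcrjn nmyi xzund gye xqkc apz arxd jepmp cybk gwk
Hunk 4: at line 1 remove [pcrjn,nmyi,xzund] add [oaf,rfje,irmuy] -> 11 lines: qwxvf oaf rfje irmuy gye xqkc apz arxd jepmp cybk gwk
Hunk 5: at line 7 remove [jepmp] add [iqv,bei,das] -> 13 lines: qwxvf oaf rfje irmuy gye xqkc apz arxd iqv bei das cybk gwk

Answer: qwxvf
oaf
rfje
irmuy
gye
xqkc
apz
arxd
iqv
bei
das
cybk
gwk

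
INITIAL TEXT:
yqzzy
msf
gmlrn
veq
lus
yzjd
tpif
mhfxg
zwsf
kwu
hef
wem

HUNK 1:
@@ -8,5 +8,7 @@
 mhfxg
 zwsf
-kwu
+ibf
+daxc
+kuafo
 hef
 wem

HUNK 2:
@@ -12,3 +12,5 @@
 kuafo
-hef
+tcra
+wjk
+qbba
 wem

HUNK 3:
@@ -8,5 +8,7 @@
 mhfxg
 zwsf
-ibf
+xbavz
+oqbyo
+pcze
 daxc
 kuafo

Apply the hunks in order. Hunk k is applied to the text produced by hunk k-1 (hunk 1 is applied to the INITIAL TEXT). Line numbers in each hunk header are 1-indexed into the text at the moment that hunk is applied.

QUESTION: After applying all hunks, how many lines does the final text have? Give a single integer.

Answer: 18

Derivation:
Hunk 1: at line 8 remove [kwu] add [ibf,daxc,kuafo] -> 14 lines: yqzzy msf gmlrn veq lus yzjd tpif mhfxg zwsf ibf daxc kuafo hef wem
Hunk 2: at line 12 remove [hef] add [tcra,wjk,qbba] -> 16 lines: yqzzy msf gmlrn veq lus yzjd tpif mhfxg zwsf ibf daxc kuafo tcra wjk qbba wem
Hunk 3: at line 8 remove [ibf] add [xbavz,oqbyo,pcze] -> 18 lines: yqzzy msf gmlrn veq lus yzjd tpif mhfxg zwsf xbavz oqbyo pcze daxc kuafo tcra wjk qbba wem
Final line count: 18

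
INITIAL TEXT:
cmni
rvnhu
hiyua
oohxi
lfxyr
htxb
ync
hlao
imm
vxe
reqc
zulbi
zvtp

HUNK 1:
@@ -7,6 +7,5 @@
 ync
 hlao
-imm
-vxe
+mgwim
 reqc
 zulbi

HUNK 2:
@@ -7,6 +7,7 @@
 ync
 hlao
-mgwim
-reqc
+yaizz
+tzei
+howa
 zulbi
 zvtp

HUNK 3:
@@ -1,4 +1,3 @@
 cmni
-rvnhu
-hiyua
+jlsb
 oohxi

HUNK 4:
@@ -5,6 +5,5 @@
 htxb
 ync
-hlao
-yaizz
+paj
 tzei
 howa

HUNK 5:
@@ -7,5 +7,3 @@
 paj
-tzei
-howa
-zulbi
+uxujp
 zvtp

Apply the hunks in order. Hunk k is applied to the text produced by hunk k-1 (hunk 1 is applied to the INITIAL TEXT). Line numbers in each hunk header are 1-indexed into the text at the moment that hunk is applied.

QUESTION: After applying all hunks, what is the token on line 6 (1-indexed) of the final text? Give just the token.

Answer: ync

Derivation:
Hunk 1: at line 7 remove [imm,vxe] add [mgwim] -> 12 lines: cmni rvnhu hiyua oohxi lfxyr htxb ync hlao mgwim reqc zulbi zvtp
Hunk 2: at line 7 remove [mgwim,reqc] add [yaizz,tzei,howa] -> 13 lines: cmni rvnhu hiyua oohxi lfxyr htxb ync hlao yaizz tzei howa zulbi zvtp
Hunk 3: at line 1 remove [rvnhu,hiyua] add [jlsb] -> 12 lines: cmni jlsb oohxi lfxyr htxb ync hlao yaizz tzei howa zulbi zvtp
Hunk 4: at line 5 remove [hlao,yaizz] add [paj] -> 11 lines: cmni jlsb oohxi lfxyr htxb ync paj tzei howa zulbi zvtp
Hunk 5: at line 7 remove [tzei,howa,zulbi] add [uxujp] -> 9 lines: cmni jlsb oohxi lfxyr htxb ync paj uxujp zvtp
Final line 6: ync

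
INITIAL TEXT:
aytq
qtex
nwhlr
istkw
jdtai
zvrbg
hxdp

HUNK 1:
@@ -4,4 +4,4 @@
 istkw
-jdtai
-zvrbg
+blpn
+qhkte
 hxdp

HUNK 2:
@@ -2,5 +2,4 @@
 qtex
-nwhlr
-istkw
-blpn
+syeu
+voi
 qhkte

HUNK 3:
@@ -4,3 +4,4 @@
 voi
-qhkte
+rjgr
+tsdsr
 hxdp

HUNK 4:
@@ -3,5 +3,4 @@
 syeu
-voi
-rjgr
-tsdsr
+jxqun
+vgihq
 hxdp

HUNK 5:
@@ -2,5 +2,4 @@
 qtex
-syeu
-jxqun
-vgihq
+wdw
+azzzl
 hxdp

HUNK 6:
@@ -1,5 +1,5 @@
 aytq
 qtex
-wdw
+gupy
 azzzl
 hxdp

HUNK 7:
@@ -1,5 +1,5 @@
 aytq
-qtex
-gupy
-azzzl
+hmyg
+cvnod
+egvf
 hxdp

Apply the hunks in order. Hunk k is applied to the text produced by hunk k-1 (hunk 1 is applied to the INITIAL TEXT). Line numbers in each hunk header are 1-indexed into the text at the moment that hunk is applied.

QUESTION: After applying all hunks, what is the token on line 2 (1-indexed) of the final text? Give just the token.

Hunk 1: at line 4 remove [jdtai,zvrbg] add [blpn,qhkte] -> 7 lines: aytq qtex nwhlr istkw blpn qhkte hxdp
Hunk 2: at line 2 remove [nwhlr,istkw,blpn] add [syeu,voi] -> 6 lines: aytq qtex syeu voi qhkte hxdp
Hunk 3: at line 4 remove [qhkte] add [rjgr,tsdsr] -> 7 lines: aytq qtex syeu voi rjgr tsdsr hxdp
Hunk 4: at line 3 remove [voi,rjgr,tsdsr] add [jxqun,vgihq] -> 6 lines: aytq qtex syeu jxqun vgihq hxdp
Hunk 5: at line 2 remove [syeu,jxqun,vgihq] add [wdw,azzzl] -> 5 lines: aytq qtex wdw azzzl hxdp
Hunk 6: at line 1 remove [wdw] add [gupy] -> 5 lines: aytq qtex gupy azzzl hxdp
Hunk 7: at line 1 remove [qtex,gupy,azzzl] add [hmyg,cvnod,egvf] -> 5 lines: aytq hmyg cvnod egvf hxdp
Final line 2: hmyg

Answer: hmyg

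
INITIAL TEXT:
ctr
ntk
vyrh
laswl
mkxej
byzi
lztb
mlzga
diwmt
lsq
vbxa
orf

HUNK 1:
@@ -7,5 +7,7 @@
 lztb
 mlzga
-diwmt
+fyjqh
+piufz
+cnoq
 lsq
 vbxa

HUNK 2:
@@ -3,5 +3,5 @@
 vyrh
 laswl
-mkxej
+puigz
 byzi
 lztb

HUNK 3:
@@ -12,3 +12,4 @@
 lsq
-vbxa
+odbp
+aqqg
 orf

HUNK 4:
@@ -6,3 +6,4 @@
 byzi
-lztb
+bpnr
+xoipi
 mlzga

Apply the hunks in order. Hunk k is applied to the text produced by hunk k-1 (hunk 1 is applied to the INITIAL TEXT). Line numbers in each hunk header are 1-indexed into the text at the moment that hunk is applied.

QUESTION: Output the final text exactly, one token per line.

Answer: ctr
ntk
vyrh
laswl
puigz
byzi
bpnr
xoipi
mlzga
fyjqh
piufz
cnoq
lsq
odbp
aqqg
orf

Derivation:
Hunk 1: at line 7 remove [diwmt] add [fyjqh,piufz,cnoq] -> 14 lines: ctr ntk vyrh laswl mkxej byzi lztb mlzga fyjqh piufz cnoq lsq vbxa orf
Hunk 2: at line 3 remove [mkxej] add [puigz] -> 14 lines: ctr ntk vyrh laswl puigz byzi lztb mlzga fyjqh piufz cnoq lsq vbxa orf
Hunk 3: at line 12 remove [vbxa] add [odbp,aqqg] -> 15 lines: ctr ntk vyrh laswl puigz byzi lztb mlzga fyjqh piufz cnoq lsq odbp aqqg orf
Hunk 4: at line 6 remove [lztb] add [bpnr,xoipi] -> 16 lines: ctr ntk vyrh laswl puigz byzi bpnr xoipi mlzga fyjqh piufz cnoq lsq odbp aqqg orf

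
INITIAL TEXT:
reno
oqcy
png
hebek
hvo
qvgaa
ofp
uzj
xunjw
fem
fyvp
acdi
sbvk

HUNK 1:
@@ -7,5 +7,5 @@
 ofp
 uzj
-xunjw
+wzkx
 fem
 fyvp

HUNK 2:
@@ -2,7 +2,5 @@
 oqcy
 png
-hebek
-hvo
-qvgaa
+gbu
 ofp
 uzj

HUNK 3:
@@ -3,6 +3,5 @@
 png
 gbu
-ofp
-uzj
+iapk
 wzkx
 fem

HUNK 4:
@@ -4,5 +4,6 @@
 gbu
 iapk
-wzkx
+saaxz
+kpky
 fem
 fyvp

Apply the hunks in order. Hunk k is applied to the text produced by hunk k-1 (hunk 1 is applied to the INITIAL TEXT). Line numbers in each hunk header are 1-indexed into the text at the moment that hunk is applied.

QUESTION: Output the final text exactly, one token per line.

Answer: reno
oqcy
png
gbu
iapk
saaxz
kpky
fem
fyvp
acdi
sbvk

Derivation:
Hunk 1: at line 7 remove [xunjw] add [wzkx] -> 13 lines: reno oqcy png hebek hvo qvgaa ofp uzj wzkx fem fyvp acdi sbvk
Hunk 2: at line 2 remove [hebek,hvo,qvgaa] add [gbu] -> 11 lines: reno oqcy png gbu ofp uzj wzkx fem fyvp acdi sbvk
Hunk 3: at line 3 remove [ofp,uzj] add [iapk] -> 10 lines: reno oqcy png gbu iapk wzkx fem fyvp acdi sbvk
Hunk 4: at line 4 remove [wzkx] add [saaxz,kpky] -> 11 lines: reno oqcy png gbu iapk saaxz kpky fem fyvp acdi sbvk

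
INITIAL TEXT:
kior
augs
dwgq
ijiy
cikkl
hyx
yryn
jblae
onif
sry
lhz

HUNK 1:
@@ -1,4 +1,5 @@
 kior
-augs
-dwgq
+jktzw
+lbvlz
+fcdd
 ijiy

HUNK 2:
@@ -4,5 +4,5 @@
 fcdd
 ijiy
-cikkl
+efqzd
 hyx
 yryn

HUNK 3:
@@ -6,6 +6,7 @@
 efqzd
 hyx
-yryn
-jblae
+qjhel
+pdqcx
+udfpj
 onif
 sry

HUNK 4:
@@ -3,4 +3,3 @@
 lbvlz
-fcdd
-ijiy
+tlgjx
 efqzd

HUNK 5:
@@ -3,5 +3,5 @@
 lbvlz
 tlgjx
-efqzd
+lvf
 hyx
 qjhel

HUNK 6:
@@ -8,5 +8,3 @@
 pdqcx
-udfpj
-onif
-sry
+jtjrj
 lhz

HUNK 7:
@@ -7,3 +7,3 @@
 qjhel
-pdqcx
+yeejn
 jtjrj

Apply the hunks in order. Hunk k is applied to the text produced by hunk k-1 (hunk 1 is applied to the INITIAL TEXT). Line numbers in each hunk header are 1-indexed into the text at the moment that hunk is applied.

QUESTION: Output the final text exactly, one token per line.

Answer: kior
jktzw
lbvlz
tlgjx
lvf
hyx
qjhel
yeejn
jtjrj
lhz

Derivation:
Hunk 1: at line 1 remove [augs,dwgq] add [jktzw,lbvlz,fcdd] -> 12 lines: kior jktzw lbvlz fcdd ijiy cikkl hyx yryn jblae onif sry lhz
Hunk 2: at line 4 remove [cikkl] add [efqzd] -> 12 lines: kior jktzw lbvlz fcdd ijiy efqzd hyx yryn jblae onif sry lhz
Hunk 3: at line 6 remove [yryn,jblae] add [qjhel,pdqcx,udfpj] -> 13 lines: kior jktzw lbvlz fcdd ijiy efqzd hyx qjhel pdqcx udfpj onif sry lhz
Hunk 4: at line 3 remove [fcdd,ijiy] add [tlgjx] -> 12 lines: kior jktzw lbvlz tlgjx efqzd hyx qjhel pdqcx udfpj onif sry lhz
Hunk 5: at line 3 remove [efqzd] add [lvf] -> 12 lines: kior jktzw lbvlz tlgjx lvf hyx qjhel pdqcx udfpj onif sry lhz
Hunk 6: at line 8 remove [udfpj,onif,sry] add [jtjrj] -> 10 lines: kior jktzw lbvlz tlgjx lvf hyx qjhel pdqcx jtjrj lhz
Hunk 7: at line 7 remove [pdqcx] add [yeejn] -> 10 lines: kior jktzw lbvlz tlgjx lvf hyx qjhel yeejn jtjrj lhz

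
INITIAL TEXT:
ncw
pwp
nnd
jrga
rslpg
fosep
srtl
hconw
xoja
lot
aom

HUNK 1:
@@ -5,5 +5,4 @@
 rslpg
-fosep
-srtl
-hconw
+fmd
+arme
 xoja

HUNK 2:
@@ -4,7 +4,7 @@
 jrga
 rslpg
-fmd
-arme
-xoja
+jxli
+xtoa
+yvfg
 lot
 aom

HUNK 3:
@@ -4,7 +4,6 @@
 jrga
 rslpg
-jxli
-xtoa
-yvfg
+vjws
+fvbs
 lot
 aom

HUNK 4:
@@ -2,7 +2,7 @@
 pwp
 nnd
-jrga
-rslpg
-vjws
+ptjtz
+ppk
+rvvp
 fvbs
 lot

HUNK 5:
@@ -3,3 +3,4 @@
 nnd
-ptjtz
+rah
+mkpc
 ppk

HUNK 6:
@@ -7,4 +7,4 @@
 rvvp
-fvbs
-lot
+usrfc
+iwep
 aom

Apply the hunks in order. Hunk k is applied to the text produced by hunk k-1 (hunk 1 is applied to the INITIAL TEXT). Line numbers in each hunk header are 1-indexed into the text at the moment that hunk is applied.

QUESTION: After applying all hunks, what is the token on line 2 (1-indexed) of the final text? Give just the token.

Answer: pwp

Derivation:
Hunk 1: at line 5 remove [fosep,srtl,hconw] add [fmd,arme] -> 10 lines: ncw pwp nnd jrga rslpg fmd arme xoja lot aom
Hunk 2: at line 4 remove [fmd,arme,xoja] add [jxli,xtoa,yvfg] -> 10 lines: ncw pwp nnd jrga rslpg jxli xtoa yvfg lot aom
Hunk 3: at line 4 remove [jxli,xtoa,yvfg] add [vjws,fvbs] -> 9 lines: ncw pwp nnd jrga rslpg vjws fvbs lot aom
Hunk 4: at line 2 remove [jrga,rslpg,vjws] add [ptjtz,ppk,rvvp] -> 9 lines: ncw pwp nnd ptjtz ppk rvvp fvbs lot aom
Hunk 5: at line 3 remove [ptjtz] add [rah,mkpc] -> 10 lines: ncw pwp nnd rah mkpc ppk rvvp fvbs lot aom
Hunk 6: at line 7 remove [fvbs,lot] add [usrfc,iwep] -> 10 lines: ncw pwp nnd rah mkpc ppk rvvp usrfc iwep aom
Final line 2: pwp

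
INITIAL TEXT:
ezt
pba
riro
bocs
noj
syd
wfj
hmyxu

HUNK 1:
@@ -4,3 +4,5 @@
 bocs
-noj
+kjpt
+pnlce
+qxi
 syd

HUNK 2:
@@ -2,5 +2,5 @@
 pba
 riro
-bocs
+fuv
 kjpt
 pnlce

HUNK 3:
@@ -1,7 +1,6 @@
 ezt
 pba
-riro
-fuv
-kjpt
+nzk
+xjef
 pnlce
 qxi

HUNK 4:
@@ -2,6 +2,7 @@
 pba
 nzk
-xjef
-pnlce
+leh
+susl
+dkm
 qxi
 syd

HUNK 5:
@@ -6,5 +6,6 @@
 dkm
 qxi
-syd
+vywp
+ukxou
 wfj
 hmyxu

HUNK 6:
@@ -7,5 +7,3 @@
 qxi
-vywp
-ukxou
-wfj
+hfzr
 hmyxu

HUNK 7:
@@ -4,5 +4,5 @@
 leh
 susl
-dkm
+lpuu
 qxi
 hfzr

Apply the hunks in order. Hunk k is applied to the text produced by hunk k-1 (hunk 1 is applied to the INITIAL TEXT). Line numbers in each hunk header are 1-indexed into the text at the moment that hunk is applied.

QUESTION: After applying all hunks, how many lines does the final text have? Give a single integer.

Answer: 9

Derivation:
Hunk 1: at line 4 remove [noj] add [kjpt,pnlce,qxi] -> 10 lines: ezt pba riro bocs kjpt pnlce qxi syd wfj hmyxu
Hunk 2: at line 2 remove [bocs] add [fuv] -> 10 lines: ezt pba riro fuv kjpt pnlce qxi syd wfj hmyxu
Hunk 3: at line 1 remove [riro,fuv,kjpt] add [nzk,xjef] -> 9 lines: ezt pba nzk xjef pnlce qxi syd wfj hmyxu
Hunk 4: at line 2 remove [xjef,pnlce] add [leh,susl,dkm] -> 10 lines: ezt pba nzk leh susl dkm qxi syd wfj hmyxu
Hunk 5: at line 6 remove [syd] add [vywp,ukxou] -> 11 lines: ezt pba nzk leh susl dkm qxi vywp ukxou wfj hmyxu
Hunk 6: at line 7 remove [vywp,ukxou,wfj] add [hfzr] -> 9 lines: ezt pba nzk leh susl dkm qxi hfzr hmyxu
Hunk 7: at line 4 remove [dkm] add [lpuu] -> 9 lines: ezt pba nzk leh susl lpuu qxi hfzr hmyxu
Final line count: 9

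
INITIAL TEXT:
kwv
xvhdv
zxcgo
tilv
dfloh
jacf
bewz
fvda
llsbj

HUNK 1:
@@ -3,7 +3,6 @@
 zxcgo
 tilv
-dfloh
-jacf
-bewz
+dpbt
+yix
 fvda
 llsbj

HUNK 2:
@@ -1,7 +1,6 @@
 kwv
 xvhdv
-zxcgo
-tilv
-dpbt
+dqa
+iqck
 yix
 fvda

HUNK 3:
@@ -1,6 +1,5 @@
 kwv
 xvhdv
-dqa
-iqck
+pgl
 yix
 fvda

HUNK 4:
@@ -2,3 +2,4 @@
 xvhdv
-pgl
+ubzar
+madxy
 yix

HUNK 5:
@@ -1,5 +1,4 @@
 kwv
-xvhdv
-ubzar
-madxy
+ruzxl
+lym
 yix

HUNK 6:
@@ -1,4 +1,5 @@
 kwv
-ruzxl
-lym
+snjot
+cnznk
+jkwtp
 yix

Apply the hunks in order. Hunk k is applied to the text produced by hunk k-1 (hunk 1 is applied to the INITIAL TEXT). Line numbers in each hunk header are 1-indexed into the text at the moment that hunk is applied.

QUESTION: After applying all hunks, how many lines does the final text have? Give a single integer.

Answer: 7

Derivation:
Hunk 1: at line 3 remove [dfloh,jacf,bewz] add [dpbt,yix] -> 8 lines: kwv xvhdv zxcgo tilv dpbt yix fvda llsbj
Hunk 2: at line 1 remove [zxcgo,tilv,dpbt] add [dqa,iqck] -> 7 lines: kwv xvhdv dqa iqck yix fvda llsbj
Hunk 3: at line 1 remove [dqa,iqck] add [pgl] -> 6 lines: kwv xvhdv pgl yix fvda llsbj
Hunk 4: at line 2 remove [pgl] add [ubzar,madxy] -> 7 lines: kwv xvhdv ubzar madxy yix fvda llsbj
Hunk 5: at line 1 remove [xvhdv,ubzar,madxy] add [ruzxl,lym] -> 6 lines: kwv ruzxl lym yix fvda llsbj
Hunk 6: at line 1 remove [ruzxl,lym] add [snjot,cnznk,jkwtp] -> 7 lines: kwv snjot cnznk jkwtp yix fvda llsbj
Final line count: 7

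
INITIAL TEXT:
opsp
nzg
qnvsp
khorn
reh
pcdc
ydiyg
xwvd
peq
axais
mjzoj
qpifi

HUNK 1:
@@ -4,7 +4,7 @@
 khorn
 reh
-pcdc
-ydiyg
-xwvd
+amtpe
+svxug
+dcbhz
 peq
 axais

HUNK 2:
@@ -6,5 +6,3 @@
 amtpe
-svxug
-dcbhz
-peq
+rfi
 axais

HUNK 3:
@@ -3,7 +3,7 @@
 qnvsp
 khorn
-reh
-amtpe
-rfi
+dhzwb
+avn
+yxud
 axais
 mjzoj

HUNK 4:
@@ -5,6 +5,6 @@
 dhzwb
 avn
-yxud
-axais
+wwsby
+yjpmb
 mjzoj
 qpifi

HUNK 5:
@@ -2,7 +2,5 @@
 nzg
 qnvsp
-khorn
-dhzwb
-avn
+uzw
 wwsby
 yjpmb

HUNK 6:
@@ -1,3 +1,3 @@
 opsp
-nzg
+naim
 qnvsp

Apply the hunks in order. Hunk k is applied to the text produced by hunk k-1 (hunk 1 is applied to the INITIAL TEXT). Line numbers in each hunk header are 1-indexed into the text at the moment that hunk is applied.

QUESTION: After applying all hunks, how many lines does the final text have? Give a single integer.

Hunk 1: at line 4 remove [pcdc,ydiyg,xwvd] add [amtpe,svxug,dcbhz] -> 12 lines: opsp nzg qnvsp khorn reh amtpe svxug dcbhz peq axais mjzoj qpifi
Hunk 2: at line 6 remove [svxug,dcbhz,peq] add [rfi] -> 10 lines: opsp nzg qnvsp khorn reh amtpe rfi axais mjzoj qpifi
Hunk 3: at line 3 remove [reh,amtpe,rfi] add [dhzwb,avn,yxud] -> 10 lines: opsp nzg qnvsp khorn dhzwb avn yxud axais mjzoj qpifi
Hunk 4: at line 5 remove [yxud,axais] add [wwsby,yjpmb] -> 10 lines: opsp nzg qnvsp khorn dhzwb avn wwsby yjpmb mjzoj qpifi
Hunk 5: at line 2 remove [khorn,dhzwb,avn] add [uzw] -> 8 lines: opsp nzg qnvsp uzw wwsby yjpmb mjzoj qpifi
Hunk 6: at line 1 remove [nzg] add [naim] -> 8 lines: opsp naim qnvsp uzw wwsby yjpmb mjzoj qpifi
Final line count: 8

Answer: 8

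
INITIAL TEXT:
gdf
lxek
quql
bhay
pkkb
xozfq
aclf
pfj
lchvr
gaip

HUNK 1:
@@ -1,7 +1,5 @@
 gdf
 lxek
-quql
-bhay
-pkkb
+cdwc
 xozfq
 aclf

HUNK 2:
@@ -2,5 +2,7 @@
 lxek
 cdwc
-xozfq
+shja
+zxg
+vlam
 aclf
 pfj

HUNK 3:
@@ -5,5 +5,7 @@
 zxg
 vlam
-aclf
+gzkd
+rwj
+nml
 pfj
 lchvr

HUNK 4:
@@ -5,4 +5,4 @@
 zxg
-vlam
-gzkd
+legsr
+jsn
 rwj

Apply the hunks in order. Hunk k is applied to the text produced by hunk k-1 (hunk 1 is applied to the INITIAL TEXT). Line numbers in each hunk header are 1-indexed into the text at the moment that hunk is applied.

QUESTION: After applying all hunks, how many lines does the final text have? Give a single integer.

Hunk 1: at line 1 remove [quql,bhay,pkkb] add [cdwc] -> 8 lines: gdf lxek cdwc xozfq aclf pfj lchvr gaip
Hunk 2: at line 2 remove [xozfq] add [shja,zxg,vlam] -> 10 lines: gdf lxek cdwc shja zxg vlam aclf pfj lchvr gaip
Hunk 3: at line 5 remove [aclf] add [gzkd,rwj,nml] -> 12 lines: gdf lxek cdwc shja zxg vlam gzkd rwj nml pfj lchvr gaip
Hunk 4: at line 5 remove [vlam,gzkd] add [legsr,jsn] -> 12 lines: gdf lxek cdwc shja zxg legsr jsn rwj nml pfj lchvr gaip
Final line count: 12

Answer: 12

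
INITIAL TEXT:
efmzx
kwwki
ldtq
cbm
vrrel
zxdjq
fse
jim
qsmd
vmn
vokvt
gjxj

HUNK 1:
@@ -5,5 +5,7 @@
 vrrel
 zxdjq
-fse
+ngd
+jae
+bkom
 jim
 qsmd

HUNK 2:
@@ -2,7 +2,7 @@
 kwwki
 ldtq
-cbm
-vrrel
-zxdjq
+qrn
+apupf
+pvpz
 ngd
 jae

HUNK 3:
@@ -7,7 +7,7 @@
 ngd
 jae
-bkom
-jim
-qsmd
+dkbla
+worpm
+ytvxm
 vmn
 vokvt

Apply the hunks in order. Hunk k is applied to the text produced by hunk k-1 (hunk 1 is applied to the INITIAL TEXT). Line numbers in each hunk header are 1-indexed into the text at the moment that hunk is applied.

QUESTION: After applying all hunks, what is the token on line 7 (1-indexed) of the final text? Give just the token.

Answer: ngd

Derivation:
Hunk 1: at line 5 remove [fse] add [ngd,jae,bkom] -> 14 lines: efmzx kwwki ldtq cbm vrrel zxdjq ngd jae bkom jim qsmd vmn vokvt gjxj
Hunk 2: at line 2 remove [cbm,vrrel,zxdjq] add [qrn,apupf,pvpz] -> 14 lines: efmzx kwwki ldtq qrn apupf pvpz ngd jae bkom jim qsmd vmn vokvt gjxj
Hunk 3: at line 7 remove [bkom,jim,qsmd] add [dkbla,worpm,ytvxm] -> 14 lines: efmzx kwwki ldtq qrn apupf pvpz ngd jae dkbla worpm ytvxm vmn vokvt gjxj
Final line 7: ngd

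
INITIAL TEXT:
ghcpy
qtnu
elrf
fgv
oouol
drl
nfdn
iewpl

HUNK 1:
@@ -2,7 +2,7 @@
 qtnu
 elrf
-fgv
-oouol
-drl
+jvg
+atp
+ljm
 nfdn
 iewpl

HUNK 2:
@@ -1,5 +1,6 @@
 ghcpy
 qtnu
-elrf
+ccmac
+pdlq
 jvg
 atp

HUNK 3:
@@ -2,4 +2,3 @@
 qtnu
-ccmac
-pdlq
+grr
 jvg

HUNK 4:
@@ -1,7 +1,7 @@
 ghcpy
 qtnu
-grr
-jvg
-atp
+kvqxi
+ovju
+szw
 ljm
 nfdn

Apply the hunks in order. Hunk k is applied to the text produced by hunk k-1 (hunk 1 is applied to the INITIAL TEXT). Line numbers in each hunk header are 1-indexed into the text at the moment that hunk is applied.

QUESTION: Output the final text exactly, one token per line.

Hunk 1: at line 2 remove [fgv,oouol,drl] add [jvg,atp,ljm] -> 8 lines: ghcpy qtnu elrf jvg atp ljm nfdn iewpl
Hunk 2: at line 1 remove [elrf] add [ccmac,pdlq] -> 9 lines: ghcpy qtnu ccmac pdlq jvg atp ljm nfdn iewpl
Hunk 3: at line 2 remove [ccmac,pdlq] add [grr] -> 8 lines: ghcpy qtnu grr jvg atp ljm nfdn iewpl
Hunk 4: at line 1 remove [grr,jvg,atp] add [kvqxi,ovju,szw] -> 8 lines: ghcpy qtnu kvqxi ovju szw ljm nfdn iewpl

Answer: ghcpy
qtnu
kvqxi
ovju
szw
ljm
nfdn
iewpl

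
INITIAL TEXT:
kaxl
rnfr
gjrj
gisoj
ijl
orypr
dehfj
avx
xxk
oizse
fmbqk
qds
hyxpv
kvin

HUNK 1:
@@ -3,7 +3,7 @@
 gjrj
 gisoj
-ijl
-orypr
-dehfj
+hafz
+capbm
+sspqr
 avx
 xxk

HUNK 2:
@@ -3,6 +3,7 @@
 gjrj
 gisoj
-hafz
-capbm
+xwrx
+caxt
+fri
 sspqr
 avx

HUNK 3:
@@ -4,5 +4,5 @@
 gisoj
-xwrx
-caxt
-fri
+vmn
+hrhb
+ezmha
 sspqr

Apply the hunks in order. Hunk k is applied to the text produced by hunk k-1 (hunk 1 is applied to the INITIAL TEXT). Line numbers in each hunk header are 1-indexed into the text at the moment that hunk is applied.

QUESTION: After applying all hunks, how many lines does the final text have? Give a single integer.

Hunk 1: at line 3 remove [ijl,orypr,dehfj] add [hafz,capbm,sspqr] -> 14 lines: kaxl rnfr gjrj gisoj hafz capbm sspqr avx xxk oizse fmbqk qds hyxpv kvin
Hunk 2: at line 3 remove [hafz,capbm] add [xwrx,caxt,fri] -> 15 lines: kaxl rnfr gjrj gisoj xwrx caxt fri sspqr avx xxk oizse fmbqk qds hyxpv kvin
Hunk 3: at line 4 remove [xwrx,caxt,fri] add [vmn,hrhb,ezmha] -> 15 lines: kaxl rnfr gjrj gisoj vmn hrhb ezmha sspqr avx xxk oizse fmbqk qds hyxpv kvin
Final line count: 15

Answer: 15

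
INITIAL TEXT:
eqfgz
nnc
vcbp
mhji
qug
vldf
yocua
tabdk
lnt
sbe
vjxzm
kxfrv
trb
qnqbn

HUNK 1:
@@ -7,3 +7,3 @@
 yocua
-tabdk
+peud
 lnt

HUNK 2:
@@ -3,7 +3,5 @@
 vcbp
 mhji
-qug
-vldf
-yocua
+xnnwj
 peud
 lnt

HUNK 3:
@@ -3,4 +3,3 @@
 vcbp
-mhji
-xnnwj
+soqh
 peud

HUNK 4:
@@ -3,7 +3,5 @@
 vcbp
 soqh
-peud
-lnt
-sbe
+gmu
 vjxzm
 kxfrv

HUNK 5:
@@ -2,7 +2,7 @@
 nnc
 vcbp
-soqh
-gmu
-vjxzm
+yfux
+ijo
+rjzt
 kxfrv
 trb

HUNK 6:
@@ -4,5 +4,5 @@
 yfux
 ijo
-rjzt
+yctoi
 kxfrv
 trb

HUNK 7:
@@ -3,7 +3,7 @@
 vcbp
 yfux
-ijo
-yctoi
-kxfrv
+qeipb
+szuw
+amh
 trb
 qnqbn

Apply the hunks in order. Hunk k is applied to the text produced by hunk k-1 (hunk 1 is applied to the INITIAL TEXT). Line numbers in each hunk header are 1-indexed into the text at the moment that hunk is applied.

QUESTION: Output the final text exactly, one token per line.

Answer: eqfgz
nnc
vcbp
yfux
qeipb
szuw
amh
trb
qnqbn

Derivation:
Hunk 1: at line 7 remove [tabdk] add [peud] -> 14 lines: eqfgz nnc vcbp mhji qug vldf yocua peud lnt sbe vjxzm kxfrv trb qnqbn
Hunk 2: at line 3 remove [qug,vldf,yocua] add [xnnwj] -> 12 lines: eqfgz nnc vcbp mhji xnnwj peud lnt sbe vjxzm kxfrv trb qnqbn
Hunk 3: at line 3 remove [mhji,xnnwj] add [soqh] -> 11 lines: eqfgz nnc vcbp soqh peud lnt sbe vjxzm kxfrv trb qnqbn
Hunk 4: at line 3 remove [peud,lnt,sbe] add [gmu] -> 9 lines: eqfgz nnc vcbp soqh gmu vjxzm kxfrv trb qnqbn
Hunk 5: at line 2 remove [soqh,gmu,vjxzm] add [yfux,ijo,rjzt] -> 9 lines: eqfgz nnc vcbp yfux ijo rjzt kxfrv trb qnqbn
Hunk 6: at line 4 remove [rjzt] add [yctoi] -> 9 lines: eqfgz nnc vcbp yfux ijo yctoi kxfrv trb qnqbn
Hunk 7: at line 3 remove [ijo,yctoi,kxfrv] add [qeipb,szuw,amh] -> 9 lines: eqfgz nnc vcbp yfux qeipb szuw amh trb qnqbn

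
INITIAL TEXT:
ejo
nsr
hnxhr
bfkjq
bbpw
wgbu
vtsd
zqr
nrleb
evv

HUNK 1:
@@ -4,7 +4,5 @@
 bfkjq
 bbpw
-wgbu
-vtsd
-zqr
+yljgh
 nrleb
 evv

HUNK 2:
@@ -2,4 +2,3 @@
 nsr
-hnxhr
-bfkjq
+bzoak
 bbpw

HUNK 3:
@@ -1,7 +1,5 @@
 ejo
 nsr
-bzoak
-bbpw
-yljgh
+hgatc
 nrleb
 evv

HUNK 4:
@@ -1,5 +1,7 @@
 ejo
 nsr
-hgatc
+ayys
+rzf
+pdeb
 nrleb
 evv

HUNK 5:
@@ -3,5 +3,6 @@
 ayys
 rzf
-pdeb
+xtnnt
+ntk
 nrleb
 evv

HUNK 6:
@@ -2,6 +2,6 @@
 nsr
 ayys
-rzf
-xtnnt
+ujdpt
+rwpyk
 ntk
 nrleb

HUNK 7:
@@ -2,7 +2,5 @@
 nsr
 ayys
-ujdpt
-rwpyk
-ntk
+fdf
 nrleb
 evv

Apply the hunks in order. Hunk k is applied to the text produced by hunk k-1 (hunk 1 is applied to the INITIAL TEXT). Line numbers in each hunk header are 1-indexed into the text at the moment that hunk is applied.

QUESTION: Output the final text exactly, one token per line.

Answer: ejo
nsr
ayys
fdf
nrleb
evv

Derivation:
Hunk 1: at line 4 remove [wgbu,vtsd,zqr] add [yljgh] -> 8 lines: ejo nsr hnxhr bfkjq bbpw yljgh nrleb evv
Hunk 2: at line 2 remove [hnxhr,bfkjq] add [bzoak] -> 7 lines: ejo nsr bzoak bbpw yljgh nrleb evv
Hunk 3: at line 1 remove [bzoak,bbpw,yljgh] add [hgatc] -> 5 lines: ejo nsr hgatc nrleb evv
Hunk 4: at line 1 remove [hgatc] add [ayys,rzf,pdeb] -> 7 lines: ejo nsr ayys rzf pdeb nrleb evv
Hunk 5: at line 3 remove [pdeb] add [xtnnt,ntk] -> 8 lines: ejo nsr ayys rzf xtnnt ntk nrleb evv
Hunk 6: at line 2 remove [rzf,xtnnt] add [ujdpt,rwpyk] -> 8 lines: ejo nsr ayys ujdpt rwpyk ntk nrleb evv
Hunk 7: at line 2 remove [ujdpt,rwpyk,ntk] add [fdf] -> 6 lines: ejo nsr ayys fdf nrleb evv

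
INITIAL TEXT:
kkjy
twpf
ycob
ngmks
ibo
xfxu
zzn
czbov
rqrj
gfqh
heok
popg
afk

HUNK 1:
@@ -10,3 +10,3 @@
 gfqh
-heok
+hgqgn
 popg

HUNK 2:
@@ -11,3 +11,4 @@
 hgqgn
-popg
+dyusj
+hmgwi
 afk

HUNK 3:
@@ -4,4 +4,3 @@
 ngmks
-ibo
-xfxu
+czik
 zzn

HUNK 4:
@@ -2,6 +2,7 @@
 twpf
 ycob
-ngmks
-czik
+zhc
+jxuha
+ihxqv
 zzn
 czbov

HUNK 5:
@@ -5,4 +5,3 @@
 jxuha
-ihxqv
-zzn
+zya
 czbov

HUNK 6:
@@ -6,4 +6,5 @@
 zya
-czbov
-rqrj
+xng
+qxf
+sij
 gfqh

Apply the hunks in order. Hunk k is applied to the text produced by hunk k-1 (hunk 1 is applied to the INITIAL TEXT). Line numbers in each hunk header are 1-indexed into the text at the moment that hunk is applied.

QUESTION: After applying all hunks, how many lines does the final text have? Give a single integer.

Answer: 14

Derivation:
Hunk 1: at line 10 remove [heok] add [hgqgn] -> 13 lines: kkjy twpf ycob ngmks ibo xfxu zzn czbov rqrj gfqh hgqgn popg afk
Hunk 2: at line 11 remove [popg] add [dyusj,hmgwi] -> 14 lines: kkjy twpf ycob ngmks ibo xfxu zzn czbov rqrj gfqh hgqgn dyusj hmgwi afk
Hunk 3: at line 4 remove [ibo,xfxu] add [czik] -> 13 lines: kkjy twpf ycob ngmks czik zzn czbov rqrj gfqh hgqgn dyusj hmgwi afk
Hunk 4: at line 2 remove [ngmks,czik] add [zhc,jxuha,ihxqv] -> 14 lines: kkjy twpf ycob zhc jxuha ihxqv zzn czbov rqrj gfqh hgqgn dyusj hmgwi afk
Hunk 5: at line 5 remove [ihxqv,zzn] add [zya] -> 13 lines: kkjy twpf ycob zhc jxuha zya czbov rqrj gfqh hgqgn dyusj hmgwi afk
Hunk 6: at line 6 remove [czbov,rqrj] add [xng,qxf,sij] -> 14 lines: kkjy twpf ycob zhc jxuha zya xng qxf sij gfqh hgqgn dyusj hmgwi afk
Final line count: 14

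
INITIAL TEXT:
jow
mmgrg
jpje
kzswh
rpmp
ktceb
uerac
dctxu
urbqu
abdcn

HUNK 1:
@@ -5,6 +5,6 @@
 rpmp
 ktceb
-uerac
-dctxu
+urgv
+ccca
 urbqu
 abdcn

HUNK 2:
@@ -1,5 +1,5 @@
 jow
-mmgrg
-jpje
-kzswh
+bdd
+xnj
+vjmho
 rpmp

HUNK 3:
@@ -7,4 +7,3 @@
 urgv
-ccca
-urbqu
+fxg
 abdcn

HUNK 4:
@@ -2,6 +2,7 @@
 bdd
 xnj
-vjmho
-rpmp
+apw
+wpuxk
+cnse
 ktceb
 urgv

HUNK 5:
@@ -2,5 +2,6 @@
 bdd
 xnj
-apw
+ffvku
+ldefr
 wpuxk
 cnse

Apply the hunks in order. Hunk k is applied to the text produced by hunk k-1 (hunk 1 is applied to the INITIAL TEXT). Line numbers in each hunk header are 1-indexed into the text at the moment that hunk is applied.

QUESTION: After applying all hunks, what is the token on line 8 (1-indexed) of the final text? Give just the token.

Answer: ktceb

Derivation:
Hunk 1: at line 5 remove [uerac,dctxu] add [urgv,ccca] -> 10 lines: jow mmgrg jpje kzswh rpmp ktceb urgv ccca urbqu abdcn
Hunk 2: at line 1 remove [mmgrg,jpje,kzswh] add [bdd,xnj,vjmho] -> 10 lines: jow bdd xnj vjmho rpmp ktceb urgv ccca urbqu abdcn
Hunk 3: at line 7 remove [ccca,urbqu] add [fxg] -> 9 lines: jow bdd xnj vjmho rpmp ktceb urgv fxg abdcn
Hunk 4: at line 2 remove [vjmho,rpmp] add [apw,wpuxk,cnse] -> 10 lines: jow bdd xnj apw wpuxk cnse ktceb urgv fxg abdcn
Hunk 5: at line 2 remove [apw] add [ffvku,ldefr] -> 11 lines: jow bdd xnj ffvku ldefr wpuxk cnse ktceb urgv fxg abdcn
Final line 8: ktceb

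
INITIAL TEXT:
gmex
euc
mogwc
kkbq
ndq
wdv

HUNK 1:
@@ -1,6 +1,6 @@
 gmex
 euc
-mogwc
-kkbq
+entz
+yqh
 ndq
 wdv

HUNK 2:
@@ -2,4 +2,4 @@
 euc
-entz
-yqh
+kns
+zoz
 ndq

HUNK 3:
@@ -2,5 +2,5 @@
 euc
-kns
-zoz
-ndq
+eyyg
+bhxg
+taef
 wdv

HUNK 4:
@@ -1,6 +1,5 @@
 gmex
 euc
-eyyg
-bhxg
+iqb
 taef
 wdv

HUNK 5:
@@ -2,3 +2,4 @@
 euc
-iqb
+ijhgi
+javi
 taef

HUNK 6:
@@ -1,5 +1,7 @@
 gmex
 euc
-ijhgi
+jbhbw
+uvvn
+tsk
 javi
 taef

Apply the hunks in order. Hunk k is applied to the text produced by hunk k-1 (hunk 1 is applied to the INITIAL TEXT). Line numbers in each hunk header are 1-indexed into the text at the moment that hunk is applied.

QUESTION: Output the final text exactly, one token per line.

Answer: gmex
euc
jbhbw
uvvn
tsk
javi
taef
wdv

Derivation:
Hunk 1: at line 1 remove [mogwc,kkbq] add [entz,yqh] -> 6 lines: gmex euc entz yqh ndq wdv
Hunk 2: at line 2 remove [entz,yqh] add [kns,zoz] -> 6 lines: gmex euc kns zoz ndq wdv
Hunk 3: at line 2 remove [kns,zoz,ndq] add [eyyg,bhxg,taef] -> 6 lines: gmex euc eyyg bhxg taef wdv
Hunk 4: at line 1 remove [eyyg,bhxg] add [iqb] -> 5 lines: gmex euc iqb taef wdv
Hunk 5: at line 2 remove [iqb] add [ijhgi,javi] -> 6 lines: gmex euc ijhgi javi taef wdv
Hunk 6: at line 1 remove [ijhgi] add [jbhbw,uvvn,tsk] -> 8 lines: gmex euc jbhbw uvvn tsk javi taef wdv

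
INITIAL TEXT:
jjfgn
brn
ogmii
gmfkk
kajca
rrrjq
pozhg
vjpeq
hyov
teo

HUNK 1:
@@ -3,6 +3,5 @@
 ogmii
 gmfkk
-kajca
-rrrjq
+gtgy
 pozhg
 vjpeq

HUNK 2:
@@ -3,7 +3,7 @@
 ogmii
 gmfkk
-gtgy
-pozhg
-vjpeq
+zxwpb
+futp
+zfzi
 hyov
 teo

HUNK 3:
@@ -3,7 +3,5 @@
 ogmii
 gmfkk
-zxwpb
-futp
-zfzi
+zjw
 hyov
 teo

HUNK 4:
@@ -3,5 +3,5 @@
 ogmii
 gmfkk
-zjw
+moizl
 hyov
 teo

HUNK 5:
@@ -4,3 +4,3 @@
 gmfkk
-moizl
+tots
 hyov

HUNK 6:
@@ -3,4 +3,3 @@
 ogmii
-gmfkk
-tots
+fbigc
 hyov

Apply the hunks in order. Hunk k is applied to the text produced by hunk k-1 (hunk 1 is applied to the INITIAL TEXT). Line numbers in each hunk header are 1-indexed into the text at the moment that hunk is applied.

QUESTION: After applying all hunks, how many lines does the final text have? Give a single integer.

Answer: 6

Derivation:
Hunk 1: at line 3 remove [kajca,rrrjq] add [gtgy] -> 9 lines: jjfgn brn ogmii gmfkk gtgy pozhg vjpeq hyov teo
Hunk 2: at line 3 remove [gtgy,pozhg,vjpeq] add [zxwpb,futp,zfzi] -> 9 lines: jjfgn brn ogmii gmfkk zxwpb futp zfzi hyov teo
Hunk 3: at line 3 remove [zxwpb,futp,zfzi] add [zjw] -> 7 lines: jjfgn brn ogmii gmfkk zjw hyov teo
Hunk 4: at line 3 remove [zjw] add [moizl] -> 7 lines: jjfgn brn ogmii gmfkk moizl hyov teo
Hunk 5: at line 4 remove [moizl] add [tots] -> 7 lines: jjfgn brn ogmii gmfkk tots hyov teo
Hunk 6: at line 3 remove [gmfkk,tots] add [fbigc] -> 6 lines: jjfgn brn ogmii fbigc hyov teo
Final line count: 6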